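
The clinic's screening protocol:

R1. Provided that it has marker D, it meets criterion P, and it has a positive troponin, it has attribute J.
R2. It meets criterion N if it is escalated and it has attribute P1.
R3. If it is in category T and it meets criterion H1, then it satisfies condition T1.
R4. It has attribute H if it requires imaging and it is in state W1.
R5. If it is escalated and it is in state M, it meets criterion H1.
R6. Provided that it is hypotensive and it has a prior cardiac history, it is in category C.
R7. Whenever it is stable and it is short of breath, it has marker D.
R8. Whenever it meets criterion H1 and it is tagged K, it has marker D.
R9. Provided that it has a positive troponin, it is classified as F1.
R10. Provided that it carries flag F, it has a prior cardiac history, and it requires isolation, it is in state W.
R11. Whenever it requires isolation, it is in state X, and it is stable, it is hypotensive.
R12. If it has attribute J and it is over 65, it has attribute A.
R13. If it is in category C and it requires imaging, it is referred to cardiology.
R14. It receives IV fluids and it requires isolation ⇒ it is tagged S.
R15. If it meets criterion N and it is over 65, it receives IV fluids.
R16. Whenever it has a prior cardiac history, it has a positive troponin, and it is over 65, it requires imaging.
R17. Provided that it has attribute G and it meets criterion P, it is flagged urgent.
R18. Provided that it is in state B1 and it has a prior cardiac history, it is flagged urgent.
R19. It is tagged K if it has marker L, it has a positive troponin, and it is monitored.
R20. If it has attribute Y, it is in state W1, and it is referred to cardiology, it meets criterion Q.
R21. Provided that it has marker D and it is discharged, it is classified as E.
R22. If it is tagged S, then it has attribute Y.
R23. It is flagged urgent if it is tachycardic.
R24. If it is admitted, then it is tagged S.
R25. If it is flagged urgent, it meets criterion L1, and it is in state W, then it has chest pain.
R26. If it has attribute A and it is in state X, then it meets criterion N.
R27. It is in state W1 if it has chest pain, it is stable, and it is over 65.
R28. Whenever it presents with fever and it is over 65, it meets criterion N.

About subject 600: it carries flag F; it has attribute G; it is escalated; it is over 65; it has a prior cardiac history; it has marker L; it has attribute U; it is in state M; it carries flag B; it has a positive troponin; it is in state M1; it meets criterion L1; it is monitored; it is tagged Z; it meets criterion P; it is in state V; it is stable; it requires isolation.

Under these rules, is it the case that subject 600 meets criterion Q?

No

Forward chaining from the given facts derives: meets criterion H1, is classified as F1, is in state W, requires imaging, is flagged urgent, is tagged K, has chest pain, is in state W1, has attribute H, has marker D, has attribute J, has attribute A.
The only rule concluding "it meets criterion Q" is R20, which needs "it has attribute Y"; that is never established.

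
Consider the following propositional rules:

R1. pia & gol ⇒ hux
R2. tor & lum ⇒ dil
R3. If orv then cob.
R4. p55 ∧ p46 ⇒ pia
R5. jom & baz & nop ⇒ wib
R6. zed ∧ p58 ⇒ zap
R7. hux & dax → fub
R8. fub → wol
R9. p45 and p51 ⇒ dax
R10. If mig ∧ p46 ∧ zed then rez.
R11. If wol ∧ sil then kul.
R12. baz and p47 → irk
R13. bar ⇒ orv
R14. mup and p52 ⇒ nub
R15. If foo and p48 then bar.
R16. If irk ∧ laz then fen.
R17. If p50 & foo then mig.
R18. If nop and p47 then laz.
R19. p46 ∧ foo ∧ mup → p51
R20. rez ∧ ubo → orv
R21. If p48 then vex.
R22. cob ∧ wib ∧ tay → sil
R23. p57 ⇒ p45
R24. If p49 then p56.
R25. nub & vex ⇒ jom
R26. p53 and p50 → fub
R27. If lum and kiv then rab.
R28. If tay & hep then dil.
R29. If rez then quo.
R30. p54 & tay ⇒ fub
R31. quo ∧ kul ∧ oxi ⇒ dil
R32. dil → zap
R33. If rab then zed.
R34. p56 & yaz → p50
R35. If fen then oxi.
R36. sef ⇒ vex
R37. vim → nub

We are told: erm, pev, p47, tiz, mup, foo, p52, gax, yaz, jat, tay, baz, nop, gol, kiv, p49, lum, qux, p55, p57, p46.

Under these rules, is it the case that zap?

Forward chaining from the given facts derives: pia, irk, nub, laz, p51, p45, p56, rab, zed, p50, hux, dax, fen, mig, oxi, fub, wol, rez, quo.
Rules concluding zap: R6 needs p58; R32 needs dil — none of these are established.

No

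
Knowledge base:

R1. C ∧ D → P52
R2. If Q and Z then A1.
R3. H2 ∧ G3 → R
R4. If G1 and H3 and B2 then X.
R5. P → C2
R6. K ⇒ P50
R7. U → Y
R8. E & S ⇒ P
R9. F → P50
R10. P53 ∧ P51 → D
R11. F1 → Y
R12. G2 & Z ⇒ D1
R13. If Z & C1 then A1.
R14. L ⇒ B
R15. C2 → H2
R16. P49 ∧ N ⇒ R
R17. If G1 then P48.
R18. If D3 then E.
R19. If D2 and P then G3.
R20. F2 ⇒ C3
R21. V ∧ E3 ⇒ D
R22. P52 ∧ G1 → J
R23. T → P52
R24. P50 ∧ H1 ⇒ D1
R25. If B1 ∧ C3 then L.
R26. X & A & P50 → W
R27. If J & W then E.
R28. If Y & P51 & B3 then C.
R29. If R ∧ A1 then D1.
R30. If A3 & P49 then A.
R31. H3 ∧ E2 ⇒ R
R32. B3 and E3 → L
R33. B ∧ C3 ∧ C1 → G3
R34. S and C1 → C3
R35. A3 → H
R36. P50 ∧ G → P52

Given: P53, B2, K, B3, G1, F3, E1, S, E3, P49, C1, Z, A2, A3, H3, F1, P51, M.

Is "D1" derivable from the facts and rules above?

Yes

X  (by R4: G1, H3, B2)
P50  (by R6: K)
D  (by R10: P53, P51)
Y  (by R11: F1)
A1  (by R13: Z, C1)
C  (by R28: Y, P51, B3)
A  (by R30: A3, P49)
L  (by R32: B3, E3)
C3  (by R34: S, C1)
P52  (by R1: C, D)
B  (by R14: L)
J  (by R22: P52, G1)
W  (by R26: X, A, P50)
E  (by R27: J, W)
G3  (by R33: B, C3, C1)
P  (by R8: E, S)
C2  (by R5: P)
H2  (by R15: C2)
R  (by R3: H2, G3)
D1  (by R29: R, A1)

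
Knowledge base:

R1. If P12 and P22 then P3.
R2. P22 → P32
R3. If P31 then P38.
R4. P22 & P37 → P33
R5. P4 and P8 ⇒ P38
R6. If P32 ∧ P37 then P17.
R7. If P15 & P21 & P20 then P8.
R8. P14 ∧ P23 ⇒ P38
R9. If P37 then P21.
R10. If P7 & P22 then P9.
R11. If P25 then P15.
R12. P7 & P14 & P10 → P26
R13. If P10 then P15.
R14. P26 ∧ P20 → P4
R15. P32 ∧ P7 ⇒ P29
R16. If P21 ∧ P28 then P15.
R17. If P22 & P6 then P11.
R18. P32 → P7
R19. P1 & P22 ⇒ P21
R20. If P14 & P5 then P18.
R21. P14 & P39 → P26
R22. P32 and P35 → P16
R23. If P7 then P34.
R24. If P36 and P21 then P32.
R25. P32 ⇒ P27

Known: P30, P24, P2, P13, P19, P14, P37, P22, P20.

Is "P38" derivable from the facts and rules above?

No

Forward chaining from the given facts derives: P32, P33, P17, P21, P7, P34, P27, P9, P29.
Rules concluding P38: R3 needs P31; R5 needs P4; R8 needs P23 — none of these are established.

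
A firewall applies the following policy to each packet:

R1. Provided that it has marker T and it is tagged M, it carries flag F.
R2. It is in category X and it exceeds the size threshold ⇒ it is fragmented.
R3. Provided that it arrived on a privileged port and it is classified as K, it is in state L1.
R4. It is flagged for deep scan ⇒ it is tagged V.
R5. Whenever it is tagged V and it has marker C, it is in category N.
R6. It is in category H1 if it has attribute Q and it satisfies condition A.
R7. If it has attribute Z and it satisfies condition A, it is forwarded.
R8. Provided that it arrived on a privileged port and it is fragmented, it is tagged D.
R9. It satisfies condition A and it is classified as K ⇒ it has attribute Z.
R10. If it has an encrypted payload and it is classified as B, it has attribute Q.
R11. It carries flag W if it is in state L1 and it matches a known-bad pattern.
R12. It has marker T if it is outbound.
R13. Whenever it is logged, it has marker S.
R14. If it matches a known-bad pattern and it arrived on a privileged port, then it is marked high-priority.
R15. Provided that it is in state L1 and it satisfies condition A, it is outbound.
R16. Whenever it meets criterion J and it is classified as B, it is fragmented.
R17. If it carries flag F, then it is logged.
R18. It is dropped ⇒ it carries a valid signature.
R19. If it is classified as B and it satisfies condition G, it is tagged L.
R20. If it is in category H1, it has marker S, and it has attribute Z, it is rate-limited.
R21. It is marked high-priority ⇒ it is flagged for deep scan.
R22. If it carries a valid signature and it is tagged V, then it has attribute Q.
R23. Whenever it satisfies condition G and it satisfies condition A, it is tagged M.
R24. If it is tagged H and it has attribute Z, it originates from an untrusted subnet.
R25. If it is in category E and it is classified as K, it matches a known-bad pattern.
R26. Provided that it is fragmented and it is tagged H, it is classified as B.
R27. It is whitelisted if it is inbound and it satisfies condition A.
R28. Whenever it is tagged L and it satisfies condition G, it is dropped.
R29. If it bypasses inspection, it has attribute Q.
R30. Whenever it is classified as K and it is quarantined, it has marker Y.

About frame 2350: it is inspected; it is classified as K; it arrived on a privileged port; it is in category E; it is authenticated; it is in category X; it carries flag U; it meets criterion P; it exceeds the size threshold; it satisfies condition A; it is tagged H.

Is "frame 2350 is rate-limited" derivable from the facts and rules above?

Forward chaining from the given facts derives: is fragmented, is in state L1, is tagged D, has attribute Z, is outbound, originates from an untrusted subnet, matches a known-bad pattern, is classified as B, is forwarded, carries flag W, has marker T, is marked high-priority, is flagged for deep scan, is tagged V.
The only rule concluding "it is rate-limited" is R20, which needs "it is in category H1"; that is never established.

No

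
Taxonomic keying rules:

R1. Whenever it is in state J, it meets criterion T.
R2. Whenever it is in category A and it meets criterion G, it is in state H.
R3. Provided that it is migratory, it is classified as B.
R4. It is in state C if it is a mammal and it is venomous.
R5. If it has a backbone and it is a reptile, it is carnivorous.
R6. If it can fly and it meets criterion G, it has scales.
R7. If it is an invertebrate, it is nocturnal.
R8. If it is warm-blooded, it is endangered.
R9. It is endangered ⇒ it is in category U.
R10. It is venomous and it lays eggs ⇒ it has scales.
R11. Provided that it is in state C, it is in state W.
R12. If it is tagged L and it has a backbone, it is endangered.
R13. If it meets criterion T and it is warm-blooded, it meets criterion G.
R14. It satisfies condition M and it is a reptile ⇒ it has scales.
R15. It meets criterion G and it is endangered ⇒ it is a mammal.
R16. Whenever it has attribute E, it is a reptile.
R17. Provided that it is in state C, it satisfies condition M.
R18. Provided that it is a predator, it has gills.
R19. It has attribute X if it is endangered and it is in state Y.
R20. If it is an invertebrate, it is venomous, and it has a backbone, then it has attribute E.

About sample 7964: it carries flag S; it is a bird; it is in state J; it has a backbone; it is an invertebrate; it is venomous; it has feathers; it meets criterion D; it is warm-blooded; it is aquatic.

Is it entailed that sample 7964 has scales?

Yes

By R1 (it is in state J): it meets criterion T.
By R8 (it is warm-blooded): it is endangered.
By R13 (it meets criterion T, it is warm-blooded): it meets criterion G.
By R15 (it meets criterion G, it is endangered): it is a mammal.
By R20 (it is an invertebrate, it is venomous, it has a backbone): it has attribute E.
By R4 (it is a mammal, it is venomous): it is in state C.
By R16 (it has attribute E): it is a reptile.
By R17 (it is in state C): it satisfies condition M.
By R14 (it satisfies condition M, it is a reptile): it has scales.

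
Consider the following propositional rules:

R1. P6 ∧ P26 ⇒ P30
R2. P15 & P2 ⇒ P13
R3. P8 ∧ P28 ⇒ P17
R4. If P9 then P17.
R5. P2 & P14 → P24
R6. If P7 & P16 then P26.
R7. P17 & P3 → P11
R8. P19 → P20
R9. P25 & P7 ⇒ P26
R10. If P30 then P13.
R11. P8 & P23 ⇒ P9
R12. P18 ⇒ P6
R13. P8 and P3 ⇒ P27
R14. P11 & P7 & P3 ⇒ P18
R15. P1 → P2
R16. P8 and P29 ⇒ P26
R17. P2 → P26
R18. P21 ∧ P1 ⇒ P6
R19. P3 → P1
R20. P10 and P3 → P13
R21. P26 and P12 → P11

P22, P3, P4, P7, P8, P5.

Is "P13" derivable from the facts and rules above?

No

Forward chaining from the given facts derives: P27, P1, P2, P26.
Rules concluding P13: R2 needs P15; R10 needs P30; R20 needs P10 — none of these are established.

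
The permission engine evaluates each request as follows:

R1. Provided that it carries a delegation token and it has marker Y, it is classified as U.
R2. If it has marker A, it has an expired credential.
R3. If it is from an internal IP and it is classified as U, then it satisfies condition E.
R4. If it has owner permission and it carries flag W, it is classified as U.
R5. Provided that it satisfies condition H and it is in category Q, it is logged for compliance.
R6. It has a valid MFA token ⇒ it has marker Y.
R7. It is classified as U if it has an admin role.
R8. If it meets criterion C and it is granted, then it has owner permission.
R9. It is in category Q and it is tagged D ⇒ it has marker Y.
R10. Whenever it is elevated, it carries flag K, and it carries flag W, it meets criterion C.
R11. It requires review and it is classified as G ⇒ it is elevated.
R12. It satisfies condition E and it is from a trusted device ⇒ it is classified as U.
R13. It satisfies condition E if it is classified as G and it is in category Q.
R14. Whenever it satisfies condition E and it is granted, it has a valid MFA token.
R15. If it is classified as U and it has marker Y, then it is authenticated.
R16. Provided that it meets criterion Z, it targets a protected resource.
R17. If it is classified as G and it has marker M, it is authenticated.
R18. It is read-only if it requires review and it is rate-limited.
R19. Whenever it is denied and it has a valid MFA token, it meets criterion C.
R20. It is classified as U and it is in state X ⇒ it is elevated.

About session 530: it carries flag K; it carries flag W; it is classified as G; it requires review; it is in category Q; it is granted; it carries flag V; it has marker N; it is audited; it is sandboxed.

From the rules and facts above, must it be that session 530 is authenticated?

By R11 (it requires review, it is classified as G): it is elevated.
By R13 (it is classified as G, it is in category Q): it satisfies condition E.
By R14 (it satisfies condition E, it is granted): it has a valid MFA token.
By R6 (it has a valid MFA token): it has marker Y.
By R10 (it is elevated, it carries flag K, it carries flag W): it meets criterion C.
By R8 (it meets criterion C, it is granted): it has owner permission.
By R4 (it has owner permission, it carries flag W): it is classified as U.
By R15 (it is classified as U, it has marker Y): it is authenticated.

Yes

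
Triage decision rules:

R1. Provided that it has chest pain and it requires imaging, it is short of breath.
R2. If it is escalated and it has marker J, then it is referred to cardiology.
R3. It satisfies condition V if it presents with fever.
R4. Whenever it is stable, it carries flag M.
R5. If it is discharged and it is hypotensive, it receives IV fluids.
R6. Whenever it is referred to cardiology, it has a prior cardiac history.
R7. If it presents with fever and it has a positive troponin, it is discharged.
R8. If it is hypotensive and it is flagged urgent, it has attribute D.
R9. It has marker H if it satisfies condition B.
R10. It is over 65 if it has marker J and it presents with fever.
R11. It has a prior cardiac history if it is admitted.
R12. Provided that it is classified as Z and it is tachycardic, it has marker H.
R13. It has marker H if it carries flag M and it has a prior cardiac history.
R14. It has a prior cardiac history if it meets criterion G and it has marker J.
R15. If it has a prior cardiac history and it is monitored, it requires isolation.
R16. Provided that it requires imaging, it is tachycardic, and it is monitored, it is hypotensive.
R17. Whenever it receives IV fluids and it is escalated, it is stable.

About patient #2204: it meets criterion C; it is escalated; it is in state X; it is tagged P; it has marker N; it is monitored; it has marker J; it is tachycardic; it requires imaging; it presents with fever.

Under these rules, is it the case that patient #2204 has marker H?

No

Forward chaining from the given facts derives: is referred to cardiology, satisfies condition V, has a prior cardiac history, is over 65, requires isolation, is hypotensive.
Rules concluding "it has marker H": R9 needs "it satisfies condition B"; R12 needs "it is classified as Z"; R13 needs "it carries flag M" — none of these are established.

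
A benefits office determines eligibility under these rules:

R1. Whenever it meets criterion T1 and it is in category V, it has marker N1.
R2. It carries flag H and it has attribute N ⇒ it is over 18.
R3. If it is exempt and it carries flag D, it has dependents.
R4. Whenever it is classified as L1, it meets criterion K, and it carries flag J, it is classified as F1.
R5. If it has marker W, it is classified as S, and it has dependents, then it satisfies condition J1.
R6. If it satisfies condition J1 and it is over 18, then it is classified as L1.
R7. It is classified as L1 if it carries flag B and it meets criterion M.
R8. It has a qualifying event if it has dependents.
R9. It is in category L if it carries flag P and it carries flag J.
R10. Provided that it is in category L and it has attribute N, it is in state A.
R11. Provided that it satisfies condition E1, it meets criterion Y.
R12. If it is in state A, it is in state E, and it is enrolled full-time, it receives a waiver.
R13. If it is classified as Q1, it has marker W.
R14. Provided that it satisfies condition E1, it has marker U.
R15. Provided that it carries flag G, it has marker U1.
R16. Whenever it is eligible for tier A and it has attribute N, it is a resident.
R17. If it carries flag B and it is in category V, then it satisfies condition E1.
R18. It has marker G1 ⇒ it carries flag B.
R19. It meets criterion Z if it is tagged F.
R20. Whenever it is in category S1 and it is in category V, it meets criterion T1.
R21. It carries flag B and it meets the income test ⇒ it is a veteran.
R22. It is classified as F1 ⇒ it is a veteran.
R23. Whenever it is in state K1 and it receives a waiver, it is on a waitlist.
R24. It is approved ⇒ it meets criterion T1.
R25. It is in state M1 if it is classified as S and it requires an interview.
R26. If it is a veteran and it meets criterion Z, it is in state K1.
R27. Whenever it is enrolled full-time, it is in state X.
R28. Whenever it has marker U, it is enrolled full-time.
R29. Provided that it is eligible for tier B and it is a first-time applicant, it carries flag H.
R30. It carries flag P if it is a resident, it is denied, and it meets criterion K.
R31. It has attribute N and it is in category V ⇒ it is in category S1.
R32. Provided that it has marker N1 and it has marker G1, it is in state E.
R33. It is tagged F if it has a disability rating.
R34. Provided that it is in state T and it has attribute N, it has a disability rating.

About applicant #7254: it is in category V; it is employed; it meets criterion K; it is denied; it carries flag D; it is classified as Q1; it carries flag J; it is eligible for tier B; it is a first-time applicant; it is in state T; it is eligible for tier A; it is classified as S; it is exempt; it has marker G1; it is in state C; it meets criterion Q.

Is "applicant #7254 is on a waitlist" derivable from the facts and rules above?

Forward chaining from the given facts derives: has dependents, has a qualifying event, has marker W, carries flag B, carries flag H, satisfies condition J1, satisfies condition E1, meets criterion Y, has marker U, is enrolled full-time, is in state X.
The only rule concluding "it is on a waitlist" is R23, which needs "it is in state K1"; that is never established.

No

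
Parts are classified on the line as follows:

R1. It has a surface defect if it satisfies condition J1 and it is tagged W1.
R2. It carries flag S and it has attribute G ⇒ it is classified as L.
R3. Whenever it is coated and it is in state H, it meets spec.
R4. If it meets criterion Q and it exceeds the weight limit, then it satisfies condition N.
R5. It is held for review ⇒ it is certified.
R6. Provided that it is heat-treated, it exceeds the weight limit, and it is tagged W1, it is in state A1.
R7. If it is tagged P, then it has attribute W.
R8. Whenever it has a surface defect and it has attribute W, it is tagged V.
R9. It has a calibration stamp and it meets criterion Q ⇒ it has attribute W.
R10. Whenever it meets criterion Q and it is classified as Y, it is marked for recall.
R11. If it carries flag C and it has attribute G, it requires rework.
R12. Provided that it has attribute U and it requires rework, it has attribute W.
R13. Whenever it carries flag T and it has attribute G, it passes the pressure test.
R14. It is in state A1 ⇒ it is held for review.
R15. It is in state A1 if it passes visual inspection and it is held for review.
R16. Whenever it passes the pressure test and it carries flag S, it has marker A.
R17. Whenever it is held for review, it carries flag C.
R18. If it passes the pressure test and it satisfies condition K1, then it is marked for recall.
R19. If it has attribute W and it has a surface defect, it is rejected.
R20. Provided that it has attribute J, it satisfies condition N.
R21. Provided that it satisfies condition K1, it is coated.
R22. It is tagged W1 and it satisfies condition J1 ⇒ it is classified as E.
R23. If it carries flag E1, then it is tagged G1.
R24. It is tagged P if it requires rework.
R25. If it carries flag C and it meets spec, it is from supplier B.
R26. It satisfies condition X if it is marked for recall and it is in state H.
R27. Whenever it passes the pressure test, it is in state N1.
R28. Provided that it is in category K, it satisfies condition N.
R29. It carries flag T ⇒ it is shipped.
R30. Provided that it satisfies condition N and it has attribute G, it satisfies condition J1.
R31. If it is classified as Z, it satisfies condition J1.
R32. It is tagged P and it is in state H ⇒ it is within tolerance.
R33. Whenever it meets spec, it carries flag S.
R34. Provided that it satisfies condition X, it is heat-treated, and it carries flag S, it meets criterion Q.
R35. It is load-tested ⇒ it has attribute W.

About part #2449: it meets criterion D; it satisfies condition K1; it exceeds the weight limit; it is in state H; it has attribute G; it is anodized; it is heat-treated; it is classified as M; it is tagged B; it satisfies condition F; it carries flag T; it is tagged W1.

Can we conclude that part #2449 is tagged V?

By R6 (it is heat-treated, it exceeds the weight limit, it is tagged W1): it is in state A1.
By R13 (it carries flag T, it has attribute G): it passes the pressure test.
By R14 (it is in state A1): it is held for review.
By R17 (it is held for review): it carries flag C.
By R18 (it passes the pressure test, it satisfies condition K1): it is marked for recall.
By R21 (it satisfies condition K1): it is coated.
By R26 (it is marked for recall, it is in state H): it satisfies condition X.
By R3 (it is coated, it is in state H): it meets spec.
By R11 (it carries flag C, it has attribute G): it requires rework.
By R24 (it requires rework): it is tagged P.
By R33 (it meets spec): it carries flag S.
By R34 (it satisfies condition X, it is heat-treated, it carries flag S): it meets criterion Q.
By R4 (it meets criterion Q, it exceeds the weight limit): it satisfies condition N.
By R7 (it is tagged P): it has attribute W.
By R30 (it satisfies condition N, it has attribute G): it satisfies condition J1.
By R1 (it satisfies condition J1, it is tagged W1): it has a surface defect.
By R8 (it has a surface defect, it has attribute W): it is tagged V.

Yes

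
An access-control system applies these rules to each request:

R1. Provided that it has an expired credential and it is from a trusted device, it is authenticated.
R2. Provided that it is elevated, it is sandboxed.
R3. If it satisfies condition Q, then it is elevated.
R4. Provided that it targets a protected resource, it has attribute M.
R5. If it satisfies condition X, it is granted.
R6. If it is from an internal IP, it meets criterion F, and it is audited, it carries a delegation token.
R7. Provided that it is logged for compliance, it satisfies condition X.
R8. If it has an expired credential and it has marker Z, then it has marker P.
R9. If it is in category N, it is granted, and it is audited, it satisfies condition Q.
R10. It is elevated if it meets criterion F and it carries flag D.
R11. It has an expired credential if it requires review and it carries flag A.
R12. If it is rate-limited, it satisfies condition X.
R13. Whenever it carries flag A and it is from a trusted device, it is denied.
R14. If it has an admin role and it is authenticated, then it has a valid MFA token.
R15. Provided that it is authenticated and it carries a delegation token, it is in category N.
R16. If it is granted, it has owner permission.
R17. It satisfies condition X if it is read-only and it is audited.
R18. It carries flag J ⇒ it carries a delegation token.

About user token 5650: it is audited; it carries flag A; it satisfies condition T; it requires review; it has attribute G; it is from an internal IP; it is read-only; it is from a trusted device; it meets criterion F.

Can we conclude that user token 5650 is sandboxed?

By R6 (it is from an internal IP, it meets criterion F, it is audited): it carries a delegation token.
By R11 (it requires review, it carries flag A): it has an expired credential.
By R17 (it is read-only, it is audited): it satisfies condition X.
By R1 (it has an expired credential, it is from a trusted device): it is authenticated.
By R5 (it satisfies condition X): it is granted.
By R15 (it is authenticated, it carries a delegation token): it is in category N.
By R9 (it is in category N, it is granted, it is audited): it satisfies condition Q.
By R3 (it satisfies condition Q): it is elevated.
By R2 (it is elevated): it is sandboxed.

Yes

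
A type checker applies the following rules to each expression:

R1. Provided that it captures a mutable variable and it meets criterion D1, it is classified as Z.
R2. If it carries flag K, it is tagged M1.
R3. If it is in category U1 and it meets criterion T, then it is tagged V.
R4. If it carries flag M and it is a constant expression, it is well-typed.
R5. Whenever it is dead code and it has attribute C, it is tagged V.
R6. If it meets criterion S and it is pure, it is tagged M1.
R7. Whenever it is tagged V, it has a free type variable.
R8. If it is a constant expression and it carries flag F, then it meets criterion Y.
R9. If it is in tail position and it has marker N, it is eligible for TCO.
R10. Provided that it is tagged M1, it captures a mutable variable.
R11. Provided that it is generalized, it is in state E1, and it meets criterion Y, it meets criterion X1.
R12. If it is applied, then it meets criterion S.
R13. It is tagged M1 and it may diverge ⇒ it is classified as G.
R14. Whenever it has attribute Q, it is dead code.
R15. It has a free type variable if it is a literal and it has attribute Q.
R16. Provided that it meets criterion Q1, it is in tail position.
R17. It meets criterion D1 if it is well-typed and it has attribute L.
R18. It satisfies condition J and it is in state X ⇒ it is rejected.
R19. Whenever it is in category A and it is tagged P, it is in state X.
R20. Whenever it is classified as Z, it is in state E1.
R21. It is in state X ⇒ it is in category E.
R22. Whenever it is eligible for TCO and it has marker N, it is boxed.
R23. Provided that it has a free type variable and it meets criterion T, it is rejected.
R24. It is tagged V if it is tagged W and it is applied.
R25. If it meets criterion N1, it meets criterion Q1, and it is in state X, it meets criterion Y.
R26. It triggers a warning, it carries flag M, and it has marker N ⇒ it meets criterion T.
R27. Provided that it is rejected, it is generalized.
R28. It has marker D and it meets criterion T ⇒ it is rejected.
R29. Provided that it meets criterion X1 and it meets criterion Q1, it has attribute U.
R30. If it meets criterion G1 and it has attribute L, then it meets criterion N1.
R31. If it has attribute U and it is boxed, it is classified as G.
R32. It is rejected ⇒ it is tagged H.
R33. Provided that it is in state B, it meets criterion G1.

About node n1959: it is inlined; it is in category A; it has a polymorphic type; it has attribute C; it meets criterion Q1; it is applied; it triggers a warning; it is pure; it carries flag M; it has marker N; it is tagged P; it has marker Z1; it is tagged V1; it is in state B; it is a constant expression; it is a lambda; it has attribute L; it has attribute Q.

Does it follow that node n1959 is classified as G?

Yes

By R4 (it carries flag M, it is a constant expression): it is well-typed.
By R12 (it is applied): it meets criterion S.
By R14 (it has attribute Q): it is dead code.
By R16 (it meets criterion Q1): it is in tail position.
By R17 (it is well-typed, it has attribute L): it meets criterion D1.
By R19 (it is in category A, it is tagged P): it is in state X.
By R26 (it triggers a warning, it carries flag M, it has marker N): it meets criterion T.
By R33 (it is in state B): it meets criterion G1.
By R5 (it is dead code, it has attribute C): it is tagged V.
By R6 (it meets criterion S, it is pure): it is tagged M1.
By R7 (it is tagged V): it has a free type variable.
By R9 (it is in tail position, it has marker N): it is eligible for TCO.
By R10 (it is tagged M1): it captures a mutable variable.
By R22 (it is eligible for TCO, it has marker N): it is boxed.
By R23 (it has a free type variable, it meets criterion T): it is rejected.
By R27 (it is rejected): it is generalized.
By R30 (it meets criterion G1, it has attribute L): it meets criterion N1.
By R1 (it captures a mutable variable, it meets criterion D1): it is classified as Z.
By R20 (it is classified as Z): it is in state E1.
By R25 (it meets criterion N1, it meets criterion Q1, it is in state X): it meets criterion Y.
By R11 (it is generalized, it is in state E1, it meets criterion Y): it meets criterion X1.
By R29 (it meets criterion X1, it meets criterion Q1): it has attribute U.
By R31 (it has attribute U, it is boxed): it is classified as G.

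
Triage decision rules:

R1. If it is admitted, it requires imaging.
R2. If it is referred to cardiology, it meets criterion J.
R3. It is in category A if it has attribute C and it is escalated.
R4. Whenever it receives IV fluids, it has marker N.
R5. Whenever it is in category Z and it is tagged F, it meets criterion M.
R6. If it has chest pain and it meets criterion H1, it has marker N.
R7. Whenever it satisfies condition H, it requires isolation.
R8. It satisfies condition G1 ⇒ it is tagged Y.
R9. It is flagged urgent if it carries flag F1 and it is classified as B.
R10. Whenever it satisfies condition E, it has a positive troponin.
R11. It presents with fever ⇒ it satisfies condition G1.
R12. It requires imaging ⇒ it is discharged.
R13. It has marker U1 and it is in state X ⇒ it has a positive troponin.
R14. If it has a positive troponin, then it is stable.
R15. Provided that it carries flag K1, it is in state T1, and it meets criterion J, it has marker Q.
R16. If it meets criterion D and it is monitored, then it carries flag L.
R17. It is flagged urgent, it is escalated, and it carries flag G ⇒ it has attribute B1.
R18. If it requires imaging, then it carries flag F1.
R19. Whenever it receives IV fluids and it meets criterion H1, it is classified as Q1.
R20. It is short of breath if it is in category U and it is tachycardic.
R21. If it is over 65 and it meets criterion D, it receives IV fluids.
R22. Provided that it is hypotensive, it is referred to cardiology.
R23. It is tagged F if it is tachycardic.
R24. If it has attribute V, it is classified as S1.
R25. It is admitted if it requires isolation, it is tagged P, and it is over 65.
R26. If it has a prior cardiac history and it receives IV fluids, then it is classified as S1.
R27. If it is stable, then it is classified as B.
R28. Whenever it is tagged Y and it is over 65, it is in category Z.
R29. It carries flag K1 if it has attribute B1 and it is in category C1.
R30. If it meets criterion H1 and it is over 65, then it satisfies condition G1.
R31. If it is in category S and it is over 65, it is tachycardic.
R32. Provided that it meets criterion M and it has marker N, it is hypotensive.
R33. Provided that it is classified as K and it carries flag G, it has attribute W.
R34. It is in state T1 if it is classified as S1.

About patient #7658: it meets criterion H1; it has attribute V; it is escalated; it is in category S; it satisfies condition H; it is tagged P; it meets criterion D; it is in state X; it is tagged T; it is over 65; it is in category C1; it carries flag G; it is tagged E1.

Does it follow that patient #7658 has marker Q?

No

Forward chaining from the given facts derives: requires isolation, receives IV fluids, is classified as S1, is admitted, satisfies condition G1, is tachycardic, is in state T1, requires imaging, has marker N, is tagged Y, is discharged, carries flag F1, is classified as Q1, is tagged F, is in category Z, meets criterion M, is hypotensive, is referred to cardiology, meets criterion J.
The only rule concluding "it has marker Q" is R15, which needs "it carries flag K1"; that is never established.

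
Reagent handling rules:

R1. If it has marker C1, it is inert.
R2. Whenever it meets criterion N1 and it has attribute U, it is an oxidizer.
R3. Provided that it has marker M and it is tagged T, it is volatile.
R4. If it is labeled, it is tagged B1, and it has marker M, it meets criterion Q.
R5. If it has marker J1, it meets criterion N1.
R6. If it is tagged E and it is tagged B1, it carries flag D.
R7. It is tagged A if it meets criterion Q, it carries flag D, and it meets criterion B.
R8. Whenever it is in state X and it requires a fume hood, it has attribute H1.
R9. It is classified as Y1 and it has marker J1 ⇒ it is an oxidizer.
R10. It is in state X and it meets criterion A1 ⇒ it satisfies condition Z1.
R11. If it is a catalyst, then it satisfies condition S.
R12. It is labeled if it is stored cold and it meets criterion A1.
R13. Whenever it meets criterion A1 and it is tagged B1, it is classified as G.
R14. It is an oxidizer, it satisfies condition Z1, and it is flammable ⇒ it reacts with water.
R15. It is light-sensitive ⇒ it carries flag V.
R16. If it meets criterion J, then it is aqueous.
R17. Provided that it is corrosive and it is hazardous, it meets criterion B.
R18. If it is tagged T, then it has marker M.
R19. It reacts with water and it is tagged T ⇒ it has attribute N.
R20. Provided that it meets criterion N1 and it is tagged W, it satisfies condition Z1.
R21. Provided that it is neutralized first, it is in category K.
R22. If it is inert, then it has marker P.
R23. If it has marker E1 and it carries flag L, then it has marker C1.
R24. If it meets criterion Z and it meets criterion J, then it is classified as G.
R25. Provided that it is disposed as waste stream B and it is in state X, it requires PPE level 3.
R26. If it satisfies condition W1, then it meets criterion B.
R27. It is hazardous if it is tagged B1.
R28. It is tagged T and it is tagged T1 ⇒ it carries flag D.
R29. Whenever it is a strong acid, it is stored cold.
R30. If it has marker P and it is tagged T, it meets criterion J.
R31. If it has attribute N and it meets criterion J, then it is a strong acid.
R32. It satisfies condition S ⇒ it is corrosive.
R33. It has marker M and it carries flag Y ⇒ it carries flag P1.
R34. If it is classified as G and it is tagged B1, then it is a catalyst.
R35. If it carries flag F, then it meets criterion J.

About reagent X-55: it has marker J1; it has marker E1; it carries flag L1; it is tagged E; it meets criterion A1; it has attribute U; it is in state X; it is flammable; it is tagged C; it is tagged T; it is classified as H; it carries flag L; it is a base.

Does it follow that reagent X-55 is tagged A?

Forward chaining from the given facts derives: meets criterion N1, satisfies condition Z1, has marker M, has marker C1, is inert, is an oxidizer, is volatile, reacts with water, has attribute N, has marker P, meets criterion J, is a strong acid, is aqueous, is stored cold, is labeled.
The only rule concluding "it is tagged A" is R7, which needs "it meets criterion Q"; that is never established.

No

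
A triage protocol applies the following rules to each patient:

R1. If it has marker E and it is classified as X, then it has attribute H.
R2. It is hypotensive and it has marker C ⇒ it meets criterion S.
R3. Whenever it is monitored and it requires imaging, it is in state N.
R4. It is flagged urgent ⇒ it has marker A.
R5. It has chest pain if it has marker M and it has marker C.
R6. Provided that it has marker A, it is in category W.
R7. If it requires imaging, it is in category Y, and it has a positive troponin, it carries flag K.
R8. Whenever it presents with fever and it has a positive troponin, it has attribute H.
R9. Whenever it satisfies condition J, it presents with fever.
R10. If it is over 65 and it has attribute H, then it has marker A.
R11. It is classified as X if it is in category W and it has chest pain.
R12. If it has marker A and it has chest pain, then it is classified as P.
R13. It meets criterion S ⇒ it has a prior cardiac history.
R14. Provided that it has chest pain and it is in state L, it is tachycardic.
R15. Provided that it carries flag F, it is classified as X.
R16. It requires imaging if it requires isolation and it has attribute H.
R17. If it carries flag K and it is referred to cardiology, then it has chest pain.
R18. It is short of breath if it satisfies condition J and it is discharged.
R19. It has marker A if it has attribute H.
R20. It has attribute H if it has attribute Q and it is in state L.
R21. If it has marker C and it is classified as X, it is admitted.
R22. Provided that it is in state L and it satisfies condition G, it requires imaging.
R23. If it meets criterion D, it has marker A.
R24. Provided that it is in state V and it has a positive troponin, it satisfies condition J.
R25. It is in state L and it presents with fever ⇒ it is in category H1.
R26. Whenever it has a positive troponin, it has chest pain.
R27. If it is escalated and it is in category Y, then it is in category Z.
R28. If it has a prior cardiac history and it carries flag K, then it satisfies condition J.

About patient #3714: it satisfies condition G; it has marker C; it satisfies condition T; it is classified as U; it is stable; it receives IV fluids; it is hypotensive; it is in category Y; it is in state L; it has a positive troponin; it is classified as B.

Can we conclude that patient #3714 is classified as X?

By R2 (it is hypotensive, it has marker C): it meets criterion S.
By R13 (it meets criterion S): it has a prior cardiac history.
By R22 (it is in state L, it satisfies condition G): it requires imaging.
By R26 (it has a positive troponin): it has chest pain.
By R7 (it requires imaging, it is in category Y, it has a positive troponin): it carries flag K.
By R28 (it has a prior cardiac history, it carries flag K): it satisfies condition J.
By R9 (it satisfies condition J): it presents with fever.
By R8 (it presents with fever, it has a positive troponin): it has attribute H.
By R19 (it has attribute H): it has marker A.
By R6 (it has marker A): it is in category W.
By R11 (it is in category W, it has chest pain): it is classified as X.

Yes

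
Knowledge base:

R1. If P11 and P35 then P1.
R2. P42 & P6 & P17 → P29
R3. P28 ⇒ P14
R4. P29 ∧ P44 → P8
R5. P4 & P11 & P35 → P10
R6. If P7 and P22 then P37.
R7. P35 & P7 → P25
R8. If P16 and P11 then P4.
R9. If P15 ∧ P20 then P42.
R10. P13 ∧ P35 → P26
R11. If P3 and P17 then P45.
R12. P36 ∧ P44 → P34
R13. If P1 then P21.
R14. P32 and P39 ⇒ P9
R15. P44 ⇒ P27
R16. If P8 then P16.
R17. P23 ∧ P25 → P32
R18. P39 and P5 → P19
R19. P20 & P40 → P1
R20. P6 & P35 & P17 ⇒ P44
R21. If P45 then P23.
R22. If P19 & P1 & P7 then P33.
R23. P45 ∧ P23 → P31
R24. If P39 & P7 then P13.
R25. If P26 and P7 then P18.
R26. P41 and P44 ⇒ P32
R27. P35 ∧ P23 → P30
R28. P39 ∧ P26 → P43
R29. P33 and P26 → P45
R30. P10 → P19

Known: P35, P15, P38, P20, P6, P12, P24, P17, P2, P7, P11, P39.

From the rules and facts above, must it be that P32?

P1  (by R1: P11, P35)
P25  (by R7: P35, P7)
P42  (by R9: P15, P20)
P44  (by R20: P6, P35, P17)
P13  (by R24: P39, P7)
P29  (by R2: P42, P6, P17)
P8  (by R4: P29, P44)
P26  (by R10: P13, P35)
P16  (by R16: P8)
P4  (by R8: P16, P11)
P10  (by R5: P4, P11, P35)
P19  (by R30: P10)
P33  (by R22: P19, P1, P7)
P45  (by R29: P33, P26)
P23  (by R21: P45)
P32  (by R17: P23, P25)

Yes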